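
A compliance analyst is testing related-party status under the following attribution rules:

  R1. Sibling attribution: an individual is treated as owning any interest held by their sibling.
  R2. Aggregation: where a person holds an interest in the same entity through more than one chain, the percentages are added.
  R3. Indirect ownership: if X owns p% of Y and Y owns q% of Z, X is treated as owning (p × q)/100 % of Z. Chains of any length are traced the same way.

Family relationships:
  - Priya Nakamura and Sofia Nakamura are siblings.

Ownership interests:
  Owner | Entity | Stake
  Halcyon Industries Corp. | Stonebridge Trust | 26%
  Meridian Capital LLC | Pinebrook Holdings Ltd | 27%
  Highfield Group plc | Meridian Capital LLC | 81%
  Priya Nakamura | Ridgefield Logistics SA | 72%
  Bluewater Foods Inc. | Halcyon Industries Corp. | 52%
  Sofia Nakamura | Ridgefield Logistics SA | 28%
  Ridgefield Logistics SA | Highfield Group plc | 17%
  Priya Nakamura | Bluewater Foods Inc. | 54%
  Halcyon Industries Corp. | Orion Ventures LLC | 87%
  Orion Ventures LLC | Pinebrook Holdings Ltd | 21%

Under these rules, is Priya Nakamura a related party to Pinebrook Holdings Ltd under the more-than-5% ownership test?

By sibling attribution (R1), Priya Nakamura is treated as also owning Sofia Nakamura's interest in Ridgefield Logistics SA, giving 72% + 28% = 100%.
Chain via Ridgefield Logistics SA → Highfield Group plc → Meridian Capital LLC (R3): 100% × 17% × 81% × 27% = 3.7179% of Pinebrook Holdings Ltd.
Chain via Bluewater Foods Inc. → Halcyon Industries Corp. → Orion Ventures LLC (R3): 54% × 52% × 87% × 21% = 5.130216% of Pinebrook Holdings Ltd.
Aggregating (R2): 3.7179% + 5.130216% = 8.848116%.
8.848116% exceeds the 5% threshold, so Priya is a related party to Pinebrook Holdings Ltd.

Yes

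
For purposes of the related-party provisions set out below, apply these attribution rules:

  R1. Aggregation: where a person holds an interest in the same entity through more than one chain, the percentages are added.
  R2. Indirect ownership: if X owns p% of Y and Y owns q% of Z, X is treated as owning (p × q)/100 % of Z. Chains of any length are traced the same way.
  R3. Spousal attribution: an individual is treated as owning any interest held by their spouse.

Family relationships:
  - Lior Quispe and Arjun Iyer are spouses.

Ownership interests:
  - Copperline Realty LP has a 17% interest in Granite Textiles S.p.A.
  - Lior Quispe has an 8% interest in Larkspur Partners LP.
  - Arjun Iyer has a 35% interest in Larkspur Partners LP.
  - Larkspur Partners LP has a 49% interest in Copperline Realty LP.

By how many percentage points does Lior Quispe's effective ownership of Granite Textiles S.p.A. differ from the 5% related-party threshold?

By spousal attribution (R3), Lior Quispe is treated as also owning Arjun Iyer's interest in Larkspur Partners LP, giving 8% + 35% = 43%.
Chain via Larkspur Partners LP → Copperline Realty LP (R2): 43% × 49% × 17% = 3.5819% of Granite Textiles S.p.A.
3.5819% falls short of the 5% threshold by 1.4181 percentage points.

1.4181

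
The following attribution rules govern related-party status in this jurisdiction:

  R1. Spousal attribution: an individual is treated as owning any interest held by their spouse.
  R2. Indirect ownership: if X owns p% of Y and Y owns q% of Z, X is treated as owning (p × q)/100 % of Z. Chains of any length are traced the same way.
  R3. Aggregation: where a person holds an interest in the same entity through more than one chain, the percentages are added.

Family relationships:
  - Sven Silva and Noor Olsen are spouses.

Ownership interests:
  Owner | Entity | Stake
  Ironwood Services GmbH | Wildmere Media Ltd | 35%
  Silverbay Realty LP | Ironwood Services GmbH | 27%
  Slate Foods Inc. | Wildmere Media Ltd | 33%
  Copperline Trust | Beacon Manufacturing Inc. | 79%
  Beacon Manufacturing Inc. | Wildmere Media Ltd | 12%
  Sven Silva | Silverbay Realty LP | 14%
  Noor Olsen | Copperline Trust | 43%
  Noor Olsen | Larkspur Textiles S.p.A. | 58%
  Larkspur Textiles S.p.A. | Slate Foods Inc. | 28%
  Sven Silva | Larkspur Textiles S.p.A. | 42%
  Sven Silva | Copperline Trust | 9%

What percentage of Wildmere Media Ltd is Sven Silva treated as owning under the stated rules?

By spousal attribution (R1), Sven Silva is treated as also owning Noor Olsen's interest in Larkspur Textiles S.p.A, giving 42% + 58% = 100%.
By spousal attribution (R1), Sven Silva is treated as also owning Noor Olsen's interest in Copperline Trust, giving 9% + 43% = 52%.
Chain via Silverbay Realty LP → Ironwood Services GmbH (R2): 14% × 27% × 35% = 1.323% of Wildmere Media Ltd.
Chain via Larkspur Textiles S.p.A. → Slate Foods Inc. (R2): 100% × 28% × 33% = 9.24% of Wildmere Media Ltd.
Chain via Copperline Trust → Beacon Manufacturing Inc. (R2): 52% × 79% × 12% = 4.9296% of Wildmere Media Ltd.
Aggregating (R3): 1.323% + 9.24% + 4.9296% = 15.4926%.

15.4926%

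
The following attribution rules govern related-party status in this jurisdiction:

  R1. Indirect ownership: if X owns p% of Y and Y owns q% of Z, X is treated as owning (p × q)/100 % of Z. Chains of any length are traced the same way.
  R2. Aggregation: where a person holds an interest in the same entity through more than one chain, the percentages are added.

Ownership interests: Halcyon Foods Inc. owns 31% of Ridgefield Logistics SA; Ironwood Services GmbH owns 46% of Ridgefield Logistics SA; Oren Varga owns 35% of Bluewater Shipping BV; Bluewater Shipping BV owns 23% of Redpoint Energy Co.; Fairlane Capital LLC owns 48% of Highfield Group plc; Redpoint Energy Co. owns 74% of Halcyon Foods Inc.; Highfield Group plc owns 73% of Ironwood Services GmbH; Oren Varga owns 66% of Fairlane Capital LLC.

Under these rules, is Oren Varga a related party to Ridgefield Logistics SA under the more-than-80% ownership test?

No

Chain via Bluewater Shipping BV → Redpoint Energy Co. → Halcyon Foods Inc. (R1): 35% × 23% × 74% × 31% = 1.84667% of Ridgefield Logistics SA.
Chain via Fairlane Capital LLC → Highfield Group plc → Ironwood Services GmbH (R1): 66% × 48% × 73% × 46% = 10.638144% of Ridgefield Logistics SA.
Aggregating (R2): 1.84667% + 10.638144% = 12.484814%.
12.484814% does not exceed the 80% threshold, so Oren is not a related party to Ridgefield Logistics SA.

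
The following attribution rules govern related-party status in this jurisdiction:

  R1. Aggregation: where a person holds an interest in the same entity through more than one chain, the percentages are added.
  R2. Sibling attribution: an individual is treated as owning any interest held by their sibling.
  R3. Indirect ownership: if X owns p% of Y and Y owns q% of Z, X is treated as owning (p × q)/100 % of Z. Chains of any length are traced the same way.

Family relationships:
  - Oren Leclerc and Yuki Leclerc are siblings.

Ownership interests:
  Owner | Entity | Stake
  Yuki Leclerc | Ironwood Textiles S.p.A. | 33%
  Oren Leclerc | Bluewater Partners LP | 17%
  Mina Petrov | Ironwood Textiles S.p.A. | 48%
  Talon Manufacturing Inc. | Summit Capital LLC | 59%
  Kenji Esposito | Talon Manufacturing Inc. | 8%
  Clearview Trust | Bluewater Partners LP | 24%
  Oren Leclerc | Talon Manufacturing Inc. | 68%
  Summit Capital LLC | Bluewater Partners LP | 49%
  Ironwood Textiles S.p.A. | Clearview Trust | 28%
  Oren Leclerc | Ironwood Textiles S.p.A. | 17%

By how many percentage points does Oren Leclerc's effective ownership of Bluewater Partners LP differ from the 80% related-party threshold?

By sibling attribution (R2), Oren Leclerc is treated as also owning Yuki Leclerc's interest in Ironwood Textiles S.p.A, giving 17% + 33% = 50%.
Chain via Ironwood Textiles S.p.A. → Clearview Trust (R3): 50% × 28% × 24% = 3.36% of Bluewater Partners LP.
Chain via Talon Manufacturing Inc. → Summit Capital LLC (R3): 68% × 59% × 49% = 19.6588% of Bluewater Partners LP.
Direct interest in Bluewater Partners LP: 17%.
Aggregating (R1): 3.36% + 19.6588% + 17% = 40.0188%.
40.0188% falls short of the 80% threshold by 39.9812 percentage points.

39.9812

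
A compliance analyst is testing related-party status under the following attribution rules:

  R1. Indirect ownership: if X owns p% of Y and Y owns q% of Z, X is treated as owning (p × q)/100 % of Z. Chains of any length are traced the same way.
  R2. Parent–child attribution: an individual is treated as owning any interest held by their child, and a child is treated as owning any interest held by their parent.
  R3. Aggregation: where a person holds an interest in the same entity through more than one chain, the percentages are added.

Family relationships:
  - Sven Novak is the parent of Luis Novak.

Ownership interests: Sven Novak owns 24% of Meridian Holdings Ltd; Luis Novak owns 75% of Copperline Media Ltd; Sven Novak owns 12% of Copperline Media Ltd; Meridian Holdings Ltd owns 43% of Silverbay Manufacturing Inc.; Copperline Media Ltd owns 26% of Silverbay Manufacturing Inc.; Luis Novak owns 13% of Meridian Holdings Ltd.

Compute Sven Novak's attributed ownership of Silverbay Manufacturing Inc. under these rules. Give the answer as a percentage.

By parent–child attribution (R2), Sven Novak is treated as also owning Luis Novak's interest in Meridian Holdings Ltd, giving 24% + 13% = 37%.
By parent–child attribution (R2), Sven Novak is treated as also owning Luis Novak's interest in Copperline Media Ltd, giving 12% + 75% = 87%.
Chain via Meridian Holdings Ltd (R1): 37% × 43% = 15.91% of Silverbay Manufacturing Inc.
Chain via Copperline Media Ltd (R1): 87% × 26% = 22.62% of Silverbay Manufacturing Inc.
Aggregating (R3): 15.91% + 22.62% = 38.53%.

38.53%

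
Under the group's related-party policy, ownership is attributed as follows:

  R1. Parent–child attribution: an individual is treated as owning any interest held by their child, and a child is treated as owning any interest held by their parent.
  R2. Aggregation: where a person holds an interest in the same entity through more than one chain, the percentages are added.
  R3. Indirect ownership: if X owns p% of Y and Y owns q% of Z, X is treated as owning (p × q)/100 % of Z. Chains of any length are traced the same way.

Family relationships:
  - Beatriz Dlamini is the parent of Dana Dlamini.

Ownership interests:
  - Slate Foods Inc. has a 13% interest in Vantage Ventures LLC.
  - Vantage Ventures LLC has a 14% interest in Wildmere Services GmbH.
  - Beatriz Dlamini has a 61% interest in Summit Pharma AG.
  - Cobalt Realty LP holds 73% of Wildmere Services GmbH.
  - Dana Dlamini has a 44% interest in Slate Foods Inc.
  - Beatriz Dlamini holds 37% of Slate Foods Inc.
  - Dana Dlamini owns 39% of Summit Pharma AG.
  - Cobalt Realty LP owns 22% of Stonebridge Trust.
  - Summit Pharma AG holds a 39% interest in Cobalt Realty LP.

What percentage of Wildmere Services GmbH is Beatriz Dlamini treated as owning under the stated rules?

By parent–child attribution (R1), Beatriz Dlamini is treated as also owning Dana Dlamini's interest in Slate Foods Inc, giving 37% + 44% = 81%.
By parent–child attribution (R1), Beatriz Dlamini is treated as also owning Dana Dlamini's interest in Summit Pharma AG, giving 61% + 39% = 100%.
Chain via Slate Foods Inc. → Vantage Ventures LLC (R3): 81% × 13% × 14% = 1.4742% of Wildmere Services GmbH.
Chain via Summit Pharma AG → Cobalt Realty LP (R3): 100% × 39% × 73% = 28.47% of Wildmere Services GmbH.
Aggregating (R2): 1.4742% + 28.47% = 29.9442%.

29.9442%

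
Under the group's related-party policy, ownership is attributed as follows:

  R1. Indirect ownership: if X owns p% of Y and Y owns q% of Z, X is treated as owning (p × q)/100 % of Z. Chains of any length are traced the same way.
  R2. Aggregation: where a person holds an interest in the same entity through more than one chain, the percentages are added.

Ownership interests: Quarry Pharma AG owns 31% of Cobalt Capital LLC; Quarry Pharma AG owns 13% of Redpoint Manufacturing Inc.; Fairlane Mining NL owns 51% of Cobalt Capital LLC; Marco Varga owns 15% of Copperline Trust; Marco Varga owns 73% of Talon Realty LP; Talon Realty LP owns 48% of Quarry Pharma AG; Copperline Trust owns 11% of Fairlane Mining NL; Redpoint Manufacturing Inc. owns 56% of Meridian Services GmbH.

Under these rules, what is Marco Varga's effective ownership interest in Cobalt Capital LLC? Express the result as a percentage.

Chain via Talon Realty LP → Quarry Pharma AG (R1): 73% × 48% × 31% = 10.8624% of Cobalt Capital LLC.
Chain via Copperline Trust → Fairlane Mining NL (R1): 15% × 11% × 51% = 0.8415% of Cobalt Capital LLC.
Aggregating (R2): 10.8624% + 0.8415% = 11.7039%.

11.7039%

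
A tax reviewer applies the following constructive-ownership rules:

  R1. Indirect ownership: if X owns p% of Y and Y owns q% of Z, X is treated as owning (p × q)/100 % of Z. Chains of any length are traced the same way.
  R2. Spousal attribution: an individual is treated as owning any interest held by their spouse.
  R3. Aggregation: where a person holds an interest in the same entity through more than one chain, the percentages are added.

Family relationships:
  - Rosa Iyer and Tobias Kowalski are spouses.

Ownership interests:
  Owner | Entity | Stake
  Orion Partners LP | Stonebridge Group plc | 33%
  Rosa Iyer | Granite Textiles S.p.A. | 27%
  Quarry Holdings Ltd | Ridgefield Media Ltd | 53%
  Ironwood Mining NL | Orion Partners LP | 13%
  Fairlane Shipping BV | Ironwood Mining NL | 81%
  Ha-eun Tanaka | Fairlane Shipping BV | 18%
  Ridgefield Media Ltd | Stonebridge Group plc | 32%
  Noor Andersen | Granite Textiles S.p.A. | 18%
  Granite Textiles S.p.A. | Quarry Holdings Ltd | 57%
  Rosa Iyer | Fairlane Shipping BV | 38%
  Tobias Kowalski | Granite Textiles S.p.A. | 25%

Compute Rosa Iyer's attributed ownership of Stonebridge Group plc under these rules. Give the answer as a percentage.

6.347406%

By spousal attribution (R2), Rosa Iyer is treated as also owning Tobias Kowalski's interest in Granite Textiles S.p.A, giving 27% + 25% = 52%.
Chain via Fairlane Shipping BV → Ironwood Mining NL → Orion Partners LP (R1): 38% × 81% × 13% × 33% = 1.320462% of Stonebridge Group plc.
Chain via Granite Textiles S.p.A. → Quarry Holdings Ltd → Ridgefield Media Ltd (R1): 52% × 57% × 53% × 32% = 5.026944% of Stonebridge Group plc.
Aggregating (R3): 1.320462% + 5.026944% = 6.347406%.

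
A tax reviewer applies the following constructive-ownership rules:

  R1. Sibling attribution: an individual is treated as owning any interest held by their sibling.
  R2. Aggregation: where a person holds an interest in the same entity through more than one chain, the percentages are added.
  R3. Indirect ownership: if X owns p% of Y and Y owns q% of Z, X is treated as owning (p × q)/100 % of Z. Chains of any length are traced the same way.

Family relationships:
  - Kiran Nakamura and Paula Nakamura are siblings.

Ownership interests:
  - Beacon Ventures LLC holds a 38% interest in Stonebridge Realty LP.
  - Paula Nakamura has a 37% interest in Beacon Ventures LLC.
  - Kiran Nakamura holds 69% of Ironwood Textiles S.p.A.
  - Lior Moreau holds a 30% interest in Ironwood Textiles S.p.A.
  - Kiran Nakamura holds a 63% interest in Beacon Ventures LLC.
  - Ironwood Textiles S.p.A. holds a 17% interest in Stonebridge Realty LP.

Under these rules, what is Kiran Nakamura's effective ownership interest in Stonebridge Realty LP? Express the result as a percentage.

49.73%

By sibling attribution (R1), Kiran Nakamura is treated as also owning Paula Nakamura's interest in Beacon Ventures LLC, giving 63% + 37% = 100%.
Chain via Beacon Ventures LLC (R3): 100% × 38% = 38% of Stonebridge Realty LP.
Chain via Ironwood Textiles S.p.A. (R3): 69% × 17% = 11.73% of Stonebridge Realty LP.
Aggregating (R2): 38% + 11.73% = 49.73%.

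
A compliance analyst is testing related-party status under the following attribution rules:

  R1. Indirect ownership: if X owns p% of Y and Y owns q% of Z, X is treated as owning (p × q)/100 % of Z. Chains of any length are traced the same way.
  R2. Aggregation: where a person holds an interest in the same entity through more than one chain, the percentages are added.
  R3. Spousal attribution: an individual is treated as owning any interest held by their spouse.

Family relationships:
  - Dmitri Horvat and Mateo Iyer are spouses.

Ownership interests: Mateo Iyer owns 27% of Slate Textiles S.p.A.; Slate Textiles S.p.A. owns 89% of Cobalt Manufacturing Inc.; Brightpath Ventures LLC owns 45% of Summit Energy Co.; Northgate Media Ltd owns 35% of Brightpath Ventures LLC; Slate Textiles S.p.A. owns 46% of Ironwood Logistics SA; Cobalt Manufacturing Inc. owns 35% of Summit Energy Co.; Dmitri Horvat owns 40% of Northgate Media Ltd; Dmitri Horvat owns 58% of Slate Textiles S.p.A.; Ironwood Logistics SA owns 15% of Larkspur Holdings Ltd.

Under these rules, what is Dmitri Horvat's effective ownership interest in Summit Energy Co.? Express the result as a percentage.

32.7775%

By spousal attribution (R3), Dmitri Horvat is treated as also owning Mateo Iyer's interest in Slate Textiles S.p.A, giving 58% + 27% = 85%.
Chain via Northgate Media Ltd → Brightpath Ventures LLC (R1): 40% × 35% × 45% = 6.3% of Summit Energy Co.
Chain via Slate Textiles S.p.A. → Cobalt Manufacturing Inc. (R1): 85% × 89% × 35% = 26.4775% of Summit Energy Co.
Aggregating (R2): 6.3% + 26.4775% = 32.7775%.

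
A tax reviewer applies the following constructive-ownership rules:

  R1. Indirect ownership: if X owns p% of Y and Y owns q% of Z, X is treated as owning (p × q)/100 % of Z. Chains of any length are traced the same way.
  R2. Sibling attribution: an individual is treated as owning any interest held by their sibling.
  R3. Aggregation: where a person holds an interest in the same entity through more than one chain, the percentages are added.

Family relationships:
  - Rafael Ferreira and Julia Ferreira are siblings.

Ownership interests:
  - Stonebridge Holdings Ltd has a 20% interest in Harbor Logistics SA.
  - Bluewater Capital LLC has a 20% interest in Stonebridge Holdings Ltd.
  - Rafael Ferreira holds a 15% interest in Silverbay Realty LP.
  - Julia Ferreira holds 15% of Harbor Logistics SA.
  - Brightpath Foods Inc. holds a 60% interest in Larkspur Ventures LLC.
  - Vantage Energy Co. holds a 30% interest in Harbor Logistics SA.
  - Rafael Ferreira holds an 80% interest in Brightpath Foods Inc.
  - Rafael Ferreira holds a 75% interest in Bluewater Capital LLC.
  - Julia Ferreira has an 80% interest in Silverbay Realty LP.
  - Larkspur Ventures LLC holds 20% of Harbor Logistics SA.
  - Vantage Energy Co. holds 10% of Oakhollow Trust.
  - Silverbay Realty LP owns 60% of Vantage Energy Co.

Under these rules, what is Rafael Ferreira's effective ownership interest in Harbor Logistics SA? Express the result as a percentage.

44.7%

By sibling attribution (R2), Rafael Ferreira is treated as also owning Julia Ferreira's interest in Silverbay Realty LP, giving 15% + 80% = 95%.
By sibling attribution (R2), Rafael Ferreira is treated as owning Julia Ferreira's 15% interest in Harbor Logistics SA.
Chain via Brightpath Foods Inc. → Larkspur Ventures LLC (R1): 80% × 60% × 20% = 9.6% of Harbor Logistics SA.
Chain via Bluewater Capital LLC → Stonebridge Holdings Ltd (R1): 75% × 20% × 20% = 3% of Harbor Logistics SA.
Chain via Silverbay Realty LP → Vantage Energy Co. (R1): 95% × 60% × 30% = 17.1% of Harbor Logistics SA.
Direct interest in Harbor Logistics SA: 15%.
Aggregating (R3): 9.6% + 3% + 17.1% + 15% = 44.7%.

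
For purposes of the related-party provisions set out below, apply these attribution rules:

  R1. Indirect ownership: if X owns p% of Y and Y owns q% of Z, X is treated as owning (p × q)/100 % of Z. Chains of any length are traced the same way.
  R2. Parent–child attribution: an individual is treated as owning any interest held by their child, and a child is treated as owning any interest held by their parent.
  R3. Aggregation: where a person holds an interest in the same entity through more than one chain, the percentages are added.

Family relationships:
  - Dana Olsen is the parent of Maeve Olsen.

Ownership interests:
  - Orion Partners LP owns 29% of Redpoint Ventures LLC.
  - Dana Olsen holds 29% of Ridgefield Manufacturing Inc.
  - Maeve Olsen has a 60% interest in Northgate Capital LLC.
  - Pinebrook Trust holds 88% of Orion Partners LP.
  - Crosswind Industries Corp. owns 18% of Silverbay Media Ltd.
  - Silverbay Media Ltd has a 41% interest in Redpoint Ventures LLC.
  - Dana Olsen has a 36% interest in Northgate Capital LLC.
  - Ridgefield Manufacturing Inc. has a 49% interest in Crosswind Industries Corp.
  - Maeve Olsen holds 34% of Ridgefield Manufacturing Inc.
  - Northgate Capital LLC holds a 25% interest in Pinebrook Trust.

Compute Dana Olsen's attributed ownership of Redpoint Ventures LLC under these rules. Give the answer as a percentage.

8.403006%

By parent–child attribution (R2), Dana Olsen is treated as also owning Maeve Olsen's interest in Northgate Capital LLC, giving 36% + 60% = 96%.
By parent–child attribution (R2), Dana Olsen is treated as also owning Maeve Olsen's interest in Ridgefield Manufacturing Inc, giving 29% + 34% = 63%.
Chain via Northgate Capital LLC → Pinebrook Trust → Orion Partners LP (R1): 96% × 25% × 88% × 29% = 6.1248% of Redpoint Ventures LLC.
Chain via Ridgefield Manufacturing Inc. → Crosswind Industries Corp. → Silverbay Media Ltd (R1): 63% × 49% × 18% × 41% = 2.278206% of Redpoint Ventures LLC.
Aggregating (R3): 6.1248% + 2.278206% = 8.403006%.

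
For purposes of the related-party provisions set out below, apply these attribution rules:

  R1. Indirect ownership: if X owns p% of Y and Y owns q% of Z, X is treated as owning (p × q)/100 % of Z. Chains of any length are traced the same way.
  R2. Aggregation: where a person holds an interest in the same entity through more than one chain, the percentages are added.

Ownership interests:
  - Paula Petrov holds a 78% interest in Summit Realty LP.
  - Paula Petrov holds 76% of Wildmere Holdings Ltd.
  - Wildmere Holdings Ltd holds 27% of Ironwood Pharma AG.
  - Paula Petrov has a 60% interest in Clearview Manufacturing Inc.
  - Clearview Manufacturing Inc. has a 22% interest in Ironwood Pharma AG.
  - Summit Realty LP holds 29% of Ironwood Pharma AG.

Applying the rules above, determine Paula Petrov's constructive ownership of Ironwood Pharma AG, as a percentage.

Chain via Summit Realty LP (R1): 78% × 29% = 22.62% of Ironwood Pharma AG.
Chain via Clearview Manufacturing Inc. (R1): 60% × 22% = 13.2% of Ironwood Pharma AG.
Chain via Wildmere Holdings Ltd (R1): 76% × 27% = 20.52% of Ironwood Pharma AG.
Aggregating (R2): 22.62% + 13.2% + 20.52% = 56.34%.

56.34%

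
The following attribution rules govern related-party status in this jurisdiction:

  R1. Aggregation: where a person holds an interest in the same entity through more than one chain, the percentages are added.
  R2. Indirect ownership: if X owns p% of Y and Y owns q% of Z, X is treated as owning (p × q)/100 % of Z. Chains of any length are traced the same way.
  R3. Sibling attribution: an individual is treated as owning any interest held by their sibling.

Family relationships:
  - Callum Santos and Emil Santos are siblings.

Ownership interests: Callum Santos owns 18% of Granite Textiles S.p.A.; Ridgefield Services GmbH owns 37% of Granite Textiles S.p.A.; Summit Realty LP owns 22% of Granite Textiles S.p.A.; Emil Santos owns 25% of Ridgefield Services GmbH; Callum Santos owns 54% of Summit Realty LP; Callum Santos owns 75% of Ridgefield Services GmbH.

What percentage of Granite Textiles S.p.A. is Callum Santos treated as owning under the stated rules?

66.88%

By sibling attribution (R3), Callum Santos is treated as also owning Emil Santos's interest in Ridgefield Services GmbH, giving 75% + 25% = 100%.
Chain via Ridgefield Services GmbH (R2): 100% × 37% = 37% of Granite Textiles S.p.A.
Chain via Summit Realty LP (R2): 54% × 22% = 11.88% of Granite Textiles S.p.A.
Direct interest in Granite Textiles S.p.A: 18%.
Aggregating (R1): 37% + 11.88% + 18% = 66.88%.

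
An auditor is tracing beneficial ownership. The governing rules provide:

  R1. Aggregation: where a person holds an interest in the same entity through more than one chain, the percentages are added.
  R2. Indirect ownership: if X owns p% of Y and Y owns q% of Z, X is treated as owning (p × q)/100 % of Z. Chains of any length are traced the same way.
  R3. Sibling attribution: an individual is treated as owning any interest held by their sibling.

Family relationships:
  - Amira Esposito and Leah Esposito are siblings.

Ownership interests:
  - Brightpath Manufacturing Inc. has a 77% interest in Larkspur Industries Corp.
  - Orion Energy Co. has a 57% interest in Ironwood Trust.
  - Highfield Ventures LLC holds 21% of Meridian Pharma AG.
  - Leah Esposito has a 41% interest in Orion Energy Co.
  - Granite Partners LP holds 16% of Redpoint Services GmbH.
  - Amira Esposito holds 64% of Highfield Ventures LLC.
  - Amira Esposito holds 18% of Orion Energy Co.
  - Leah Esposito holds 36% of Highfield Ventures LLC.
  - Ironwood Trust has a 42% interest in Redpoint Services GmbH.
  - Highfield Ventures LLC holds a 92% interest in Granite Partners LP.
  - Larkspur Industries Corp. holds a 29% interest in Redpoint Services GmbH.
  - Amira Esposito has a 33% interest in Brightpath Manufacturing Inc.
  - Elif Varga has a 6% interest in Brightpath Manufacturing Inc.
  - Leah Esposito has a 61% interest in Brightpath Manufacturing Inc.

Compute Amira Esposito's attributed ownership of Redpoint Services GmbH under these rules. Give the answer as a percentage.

By sibling attribution (R3), Amira Esposito is treated as also owning Leah Esposito's interest in Brightpath Manufacturing Inc, giving 33% + 61% = 94%.
By sibling attribution (R3), Amira Esposito is treated as also owning Leah Esposito's interest in Orion Energy Co, giving 18% + 41% = 59%.
By sibling attribution (R3), Amira Esposito is treated as also owning Leah Esposito's interest in Highfield Ventures LLC, giving 64% + 36% = 100%.
Chain via Brightpath Manufacturing Inc. → Larkspur Industries Corp. (R2): 94% × 77% × 29% = 20.9902% of Redpoint Services GmbH.
Chain via Orion Energy Co. → Ironwood Trust (R2): 59% × 57% × 42% = 14.1246% of Redpoint Services GmbH.
Chain via Highfield Ventures LLC → Granite Partners LP (R2): 100% × 92% × 16% = 14.72% of Redpoint Services GmbH.
Aggregating (R1): 20.9902% + 14.1246% + 14.72% = 49.8348%.

49.8348%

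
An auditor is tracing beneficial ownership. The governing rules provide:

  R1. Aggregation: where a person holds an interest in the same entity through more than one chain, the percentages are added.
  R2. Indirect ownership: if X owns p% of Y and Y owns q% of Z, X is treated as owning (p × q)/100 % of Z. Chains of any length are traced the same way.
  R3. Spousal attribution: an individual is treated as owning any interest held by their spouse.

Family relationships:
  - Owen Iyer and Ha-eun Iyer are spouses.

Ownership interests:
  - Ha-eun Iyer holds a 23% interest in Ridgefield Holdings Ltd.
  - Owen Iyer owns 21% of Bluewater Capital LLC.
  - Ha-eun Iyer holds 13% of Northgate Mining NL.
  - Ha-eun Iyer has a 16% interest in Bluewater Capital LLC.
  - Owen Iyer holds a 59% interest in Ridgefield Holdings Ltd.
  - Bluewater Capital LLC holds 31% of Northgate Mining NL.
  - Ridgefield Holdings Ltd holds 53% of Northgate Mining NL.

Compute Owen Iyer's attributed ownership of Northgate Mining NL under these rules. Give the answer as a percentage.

67.93%

By spousal attribution (R3), Owen Iyer is treated as also owning Ha-eun Iyer's interest in Ridgefield Holdings Ltd, giving 59% + 23% = 82%.
By spousal attribution (R3), Owen Iyer is treated as also owning Ha-eun Iyer's interest in Bluewater Capital LLC, giving 21% + 16% = 37%.
By spousal attribution (R3), Owen Iyer is treated as owning Ha-eun Iyer's 13% interest in Northgate Mining NL.
Chain via Ridgefield Holdings Ltd (R2): 82% × 53% = 43.46% of Northgate Mining NL.
Chain via Bluewater Capital LLC (R2): 37% × 31% = 11.47% of Northgate Mining NL.
Direct interest in Northgate Mining NL: 13%.
Aggregating (R1): 43.46% + 11.47% + 13% = 67.93%.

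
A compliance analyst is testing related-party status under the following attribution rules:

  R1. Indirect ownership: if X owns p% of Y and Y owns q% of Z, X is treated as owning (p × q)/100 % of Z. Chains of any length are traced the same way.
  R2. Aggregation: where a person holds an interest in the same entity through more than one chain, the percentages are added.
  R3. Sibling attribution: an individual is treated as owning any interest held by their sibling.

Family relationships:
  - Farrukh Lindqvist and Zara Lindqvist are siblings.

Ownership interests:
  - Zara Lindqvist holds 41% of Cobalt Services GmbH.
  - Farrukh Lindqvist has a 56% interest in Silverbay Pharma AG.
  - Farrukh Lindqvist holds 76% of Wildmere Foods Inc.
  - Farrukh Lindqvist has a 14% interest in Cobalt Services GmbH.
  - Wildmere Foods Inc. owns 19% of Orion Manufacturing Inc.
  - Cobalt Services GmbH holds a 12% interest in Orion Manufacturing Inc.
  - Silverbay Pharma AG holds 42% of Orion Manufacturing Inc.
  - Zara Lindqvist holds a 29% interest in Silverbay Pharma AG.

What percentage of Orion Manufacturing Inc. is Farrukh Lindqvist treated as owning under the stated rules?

By sibling attribution (R3), Farrukh Lindqvist is treated as also owning Zara Lindqvist's interest in Cobalt Services GmbH, giving 14% + 41% = 55%.
By sibling attribution (R3), Farrukh Lindqvist is treated as also owning Zara Lindqvist's interest in Silverbay Pharma AG, giving 56% + 29% = 85%.
Chain via Wildmere Foods Inc. (R1): 76% × 19% = 14.44% of Orion Manufacturing Inc.
Chain via Cobalt Services GmbH (R1): 55% × 12% = 6.6% of Orion Manufacturing Inc.
Chain via Silverbay Pharma AG (R1): 85% × 42% = 35.7% of Orion Manufacturing Inc.
Aggregating (R2): 14.44% + 6.6% + 35.7% = 56.74%.

56.74%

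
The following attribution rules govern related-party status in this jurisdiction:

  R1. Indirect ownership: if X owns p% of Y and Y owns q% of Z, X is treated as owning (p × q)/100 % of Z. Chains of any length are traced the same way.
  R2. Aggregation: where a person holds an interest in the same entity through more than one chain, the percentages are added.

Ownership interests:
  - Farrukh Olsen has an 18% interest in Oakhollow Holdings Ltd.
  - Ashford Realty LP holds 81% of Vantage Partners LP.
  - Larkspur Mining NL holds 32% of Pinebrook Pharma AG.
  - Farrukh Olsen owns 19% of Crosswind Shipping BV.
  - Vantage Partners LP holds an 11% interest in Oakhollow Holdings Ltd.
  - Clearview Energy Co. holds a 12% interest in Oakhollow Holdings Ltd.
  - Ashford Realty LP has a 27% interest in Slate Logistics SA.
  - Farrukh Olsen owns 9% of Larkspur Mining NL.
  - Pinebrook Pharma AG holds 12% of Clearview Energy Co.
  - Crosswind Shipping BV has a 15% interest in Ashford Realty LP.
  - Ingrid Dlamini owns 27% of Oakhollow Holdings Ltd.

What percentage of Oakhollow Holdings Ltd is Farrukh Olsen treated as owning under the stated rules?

Chain via Larkspur Mining NL → Pinebrook Pharma AG → Clearview Energy Co. (R1): 9% × 32% × 12% × 12% = 0.041472% of Oakhollow Holdings Ltd.
Chain via Crosswind Shipping BV → Ashford Realty LP → Vantage Partners LP (R1): 19% × 15% × 81% × 11% = 0.253935% of Oakhollow Holdings Ltd.
Direct interest in Oakhollow Holdings Ltd: 18%.
Aggregating (R2): 0.041472% + 0.253935% + 18% = 18.295407%.

18.295407%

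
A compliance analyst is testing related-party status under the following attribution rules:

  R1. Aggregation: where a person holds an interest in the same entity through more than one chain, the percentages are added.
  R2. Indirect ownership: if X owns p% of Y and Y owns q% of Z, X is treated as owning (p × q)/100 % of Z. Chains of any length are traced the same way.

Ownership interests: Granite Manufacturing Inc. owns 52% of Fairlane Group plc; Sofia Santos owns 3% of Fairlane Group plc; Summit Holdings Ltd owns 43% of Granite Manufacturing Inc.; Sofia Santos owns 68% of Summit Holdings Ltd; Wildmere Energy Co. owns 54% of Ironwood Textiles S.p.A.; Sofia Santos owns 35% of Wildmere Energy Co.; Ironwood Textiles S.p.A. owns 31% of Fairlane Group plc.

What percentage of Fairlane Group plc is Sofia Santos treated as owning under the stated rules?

Chain via Wildmere Energy Co. → Ironwood Textiles S.p.A. (R2): 35% × 54% × 31% = 5.859% of Fairlane Group plc.
Chain via Summit Holdings Ltd → Granite Manufacturing Inc. (R2): 68% × 43% × 52% = 15.2048% of Fairlane Group plc.
Direct interest in Fairlane Group plc: 3%.
Aggregating (R1): 5.859% + 15.2048% + 3% = 24.0638%.

24.0638%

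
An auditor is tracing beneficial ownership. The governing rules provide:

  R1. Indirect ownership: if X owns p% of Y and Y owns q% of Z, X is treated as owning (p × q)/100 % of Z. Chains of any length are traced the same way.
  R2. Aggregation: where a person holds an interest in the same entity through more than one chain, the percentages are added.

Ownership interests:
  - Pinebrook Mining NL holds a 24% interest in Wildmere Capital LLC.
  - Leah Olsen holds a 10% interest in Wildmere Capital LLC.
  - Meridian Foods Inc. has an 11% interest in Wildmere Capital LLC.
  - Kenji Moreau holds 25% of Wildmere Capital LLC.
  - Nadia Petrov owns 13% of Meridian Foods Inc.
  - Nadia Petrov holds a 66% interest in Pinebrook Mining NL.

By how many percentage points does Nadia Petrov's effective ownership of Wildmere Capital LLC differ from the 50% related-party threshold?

32.73

Chain via Meridian Foods Inc. (R1): 13% × 11% = 1.43% of Wildmere Capital LLC.
Chain via Pinebrook Mining NL (R1): 66% × 24% = 15.84% of Wildmere Capital LLC.
Aggregating (R2): 1.43% + 15.84% = 17.27%.
17.27% falls short of the 50% threshold by 32.73 percentage points.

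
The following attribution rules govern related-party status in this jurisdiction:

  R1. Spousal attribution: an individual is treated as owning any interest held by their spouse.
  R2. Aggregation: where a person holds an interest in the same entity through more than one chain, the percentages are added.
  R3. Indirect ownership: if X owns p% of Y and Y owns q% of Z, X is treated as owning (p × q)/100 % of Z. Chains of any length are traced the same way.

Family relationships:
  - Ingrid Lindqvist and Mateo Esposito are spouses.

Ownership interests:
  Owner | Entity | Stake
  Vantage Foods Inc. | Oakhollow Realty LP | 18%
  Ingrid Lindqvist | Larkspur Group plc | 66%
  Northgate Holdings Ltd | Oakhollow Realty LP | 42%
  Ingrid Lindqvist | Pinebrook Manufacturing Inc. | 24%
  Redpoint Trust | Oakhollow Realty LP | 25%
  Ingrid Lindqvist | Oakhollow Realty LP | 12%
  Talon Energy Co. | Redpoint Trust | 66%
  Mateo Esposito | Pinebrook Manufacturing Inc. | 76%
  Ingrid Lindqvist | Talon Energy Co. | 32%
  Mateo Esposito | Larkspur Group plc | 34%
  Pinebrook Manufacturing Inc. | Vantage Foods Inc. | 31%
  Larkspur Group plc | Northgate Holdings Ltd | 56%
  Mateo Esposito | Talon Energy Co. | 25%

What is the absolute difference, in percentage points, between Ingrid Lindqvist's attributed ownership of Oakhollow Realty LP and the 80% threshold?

29.495

By spousal attribution (R1), Ingrid Lindqvist is treated as also owning Mateo Esposito's interest in Talon Energy Co, giving 32% + 25% = 57%.
By spousal attribution (R1), Ingrid Lindqvist is treated as also owning Mateo Esposito's interest in Pinebrook Manufacturing Inc, giving 24% + 76% = 100%.
By spousal attribution (R1), Ingrid Lindqvist is treated as also owning Mateo Esposito's interest in Larkspur Group plc, giving 66% + 34% = 100%.
Chain via Talon Energy Co. → Redpoint Trust (R3): 57% × 66% × 25% = 9.405% of Oakhollow Realty LP.
Chain via Pinebrook Manufacturing Inc. → Vantage Foods Inc. (R3): 100% × 31% × 18% = 5.58% of Oakhollow Realty LP.
Chain via Larkspur Group plc → Northgate Holdings Ltd (R3): 100% × 56% × 42% = 23.52% of Oakhollow Realty LP.
Direct interest in Oakhollow Realty LP: 12%.
Aggregating (R2): 9.405% + 5.58% + 23.52% + 12% = 50.505%.
50.505% falls short of the 80% threshold by 29.495 percentage points.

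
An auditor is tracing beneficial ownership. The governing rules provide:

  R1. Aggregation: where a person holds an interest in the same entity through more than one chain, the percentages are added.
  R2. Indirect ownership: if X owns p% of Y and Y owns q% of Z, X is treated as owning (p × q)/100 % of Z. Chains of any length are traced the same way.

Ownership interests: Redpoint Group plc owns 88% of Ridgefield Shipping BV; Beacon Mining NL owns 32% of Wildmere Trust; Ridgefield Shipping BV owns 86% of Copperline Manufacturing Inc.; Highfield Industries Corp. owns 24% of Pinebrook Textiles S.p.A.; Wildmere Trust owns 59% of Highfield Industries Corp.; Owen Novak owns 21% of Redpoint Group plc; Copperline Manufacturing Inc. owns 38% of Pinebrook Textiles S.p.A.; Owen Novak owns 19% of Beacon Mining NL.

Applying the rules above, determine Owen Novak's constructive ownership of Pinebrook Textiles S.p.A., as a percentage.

6.900192%

Chain via Beacon Mining NL → Wildmere Trust → Highfield Industries Corp. (R2): 19% × 32% × 59% × 24% = 0.860928% of Pinebrook Textiles S.p.A.
Chain via Redpoint Group plc → Ridgefield Shipping BV → Copperline Manufacturing Inc. (R2): 21% × 88% × 86% × 38% = 6.039264% of Pinebrook Textiles S.p.A.
Aggregating (R1): 0.860928% + 6.039264% = 6.900192%.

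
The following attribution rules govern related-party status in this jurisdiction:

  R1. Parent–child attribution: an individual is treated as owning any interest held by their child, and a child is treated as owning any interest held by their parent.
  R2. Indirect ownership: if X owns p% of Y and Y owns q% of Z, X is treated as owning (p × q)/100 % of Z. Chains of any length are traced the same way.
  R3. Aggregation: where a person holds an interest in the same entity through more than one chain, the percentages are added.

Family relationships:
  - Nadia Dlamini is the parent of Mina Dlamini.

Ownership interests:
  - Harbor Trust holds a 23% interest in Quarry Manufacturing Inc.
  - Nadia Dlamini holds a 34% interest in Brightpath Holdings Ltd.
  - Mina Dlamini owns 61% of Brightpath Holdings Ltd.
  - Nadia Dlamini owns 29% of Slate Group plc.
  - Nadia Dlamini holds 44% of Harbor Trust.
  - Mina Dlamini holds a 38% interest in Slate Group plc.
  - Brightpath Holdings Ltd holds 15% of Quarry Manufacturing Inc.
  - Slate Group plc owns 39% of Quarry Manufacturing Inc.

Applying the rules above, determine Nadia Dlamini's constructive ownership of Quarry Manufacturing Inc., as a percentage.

By parent–child attribution (R1), Nadia Dlamini is treated as also owning Mina Dlamini's interest in Slate Group plc, giving 29% + 38% = 67%.
By parent–child attribution (R1), Nadia Dlamini is treated as also owning Mina Dlamini's interest in Brightpath Holdings Ltd, giving 34% + 61% = 95%.
Chain via Slate Group plc (R2): 67% × 39% = 26.13% of Quarry Manufacturing Inc.
Chain via Harbor Trust (R2): 44% × 23% = 10.12% of Quarry Manufacturing Inc.
Chain via Brightpath Holdings Ltd (R2): 95% × 15% = 14.25% of Quarry Manufacturing Inc.
Aggregating (R3): 26.13% + 10.12% + 14.25% = 50.5%.

50.5%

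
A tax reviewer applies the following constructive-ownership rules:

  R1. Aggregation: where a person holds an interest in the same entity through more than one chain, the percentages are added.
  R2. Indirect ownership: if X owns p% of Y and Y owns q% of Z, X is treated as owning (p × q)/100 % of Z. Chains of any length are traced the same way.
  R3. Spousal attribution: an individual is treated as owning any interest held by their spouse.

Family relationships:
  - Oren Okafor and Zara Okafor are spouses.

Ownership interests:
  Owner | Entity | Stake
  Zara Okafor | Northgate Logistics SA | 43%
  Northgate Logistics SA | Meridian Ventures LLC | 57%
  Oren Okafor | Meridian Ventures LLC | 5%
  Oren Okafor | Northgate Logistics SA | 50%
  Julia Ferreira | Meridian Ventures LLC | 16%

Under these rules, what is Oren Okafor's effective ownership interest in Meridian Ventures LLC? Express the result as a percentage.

By spousal attribution (R3), Oren Okafor is treated as also owning Zara Okafor's interest in Northgate Logistics SA, giving 50% + 43% = 93%.
Chain via Northgate Logistics SA (R2): 93% × 57% = 53.01% of Meridian Ventures LLC.
Direct interest in Meridian Ventures LLC: 5%.
Aggregating (R1): 53.01% + 5% = 58.01%.

58.01%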